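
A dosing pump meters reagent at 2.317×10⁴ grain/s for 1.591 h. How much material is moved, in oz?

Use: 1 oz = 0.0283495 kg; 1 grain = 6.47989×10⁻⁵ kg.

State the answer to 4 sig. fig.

2.317×10⁴ grain/s → 1.50139 kg/s
1.591 h → 5727.6 s
m = ṁ × t = 1.50139 × 5727.6 = 8599.36 kg
In oz: 8599.36 / 0.0283495 = 303334 oz

3.033×10⁵ oz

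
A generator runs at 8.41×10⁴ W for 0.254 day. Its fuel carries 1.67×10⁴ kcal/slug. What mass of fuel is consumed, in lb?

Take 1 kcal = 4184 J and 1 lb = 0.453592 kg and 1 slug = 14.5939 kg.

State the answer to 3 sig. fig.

850 lb

0.254 day → 21945.6 s
E = P × t = 84100 × 21945.6 = 1.84562×10⁹ J
1.67×10⁴ kcal/slug → 4.78781×10⁶ J/kg
m = E / e_s = 1.84562×10⁹ / 4.78781×10⁶ = 385.483 kg
In lb: 385.483 / 0.453592 = 849.845 lb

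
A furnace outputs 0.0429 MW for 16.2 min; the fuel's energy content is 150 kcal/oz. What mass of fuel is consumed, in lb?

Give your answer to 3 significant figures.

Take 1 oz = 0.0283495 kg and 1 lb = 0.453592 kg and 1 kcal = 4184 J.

4.15 lb

0.0429 MW → 42900 W
16.2 min → 972 s
E = P × t = 42900 × 972 = 4.16988×10⁷ J
150 kcal/oz → 2.2138×10⁷ J/kg
m = E / e_s = 4.16988×10⁷ / 2.2138×10⁷ = 1.88358 kg
In lb: 1.88358 / 0.453592 = 4.15259 lb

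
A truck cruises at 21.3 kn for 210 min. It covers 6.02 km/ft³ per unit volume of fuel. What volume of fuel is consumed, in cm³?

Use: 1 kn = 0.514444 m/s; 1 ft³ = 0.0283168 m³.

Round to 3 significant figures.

6.49×10⁵ cm³

21.3 kn → 10.9577 m/s
210 min → 12600 s
d = v × t = 10.9577 × 12600 = 138067 m
6.02 km/ft³ → 212595 m/m³
V = d / (distance per unit fuel) = 138067 / 212595 = 0.649437 m³
In cm³: 0.649437 / 10⁻⁶ = 649437 cm³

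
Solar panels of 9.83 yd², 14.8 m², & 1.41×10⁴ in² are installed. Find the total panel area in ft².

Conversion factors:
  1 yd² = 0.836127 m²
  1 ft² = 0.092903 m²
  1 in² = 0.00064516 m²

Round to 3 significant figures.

346 ft²

9.83 yd² × 0.836127 → 8.21913 m²
14.8 m² (already m²)
1.41×10⁴ in² × 0.00064516 → 9.09676 m²
Total: 8.21913 + 14.8 + 9.09676 = 32.1159 m²
In ft²: 32.1159 / 0.092903 = 345.693 ft²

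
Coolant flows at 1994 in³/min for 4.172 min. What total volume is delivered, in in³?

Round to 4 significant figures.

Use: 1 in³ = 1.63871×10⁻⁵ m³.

1994 in³/min → 5.44598×10⁻⁴ m³/s
4.172 min → 250.32 s
V = Q × t = 5.44598×10⁻⁴ × 250.32 = 0.136324 m³
In in³: 0.136324 / 1.63871×10⁻⁵ = 8318.98 in³

8319 in³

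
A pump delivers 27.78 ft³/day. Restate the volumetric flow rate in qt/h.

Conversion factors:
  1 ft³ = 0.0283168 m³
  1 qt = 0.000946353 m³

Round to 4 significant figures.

34.63 qt/h

27.78 ft³/day × 0.0283168 m³/ft³ ÷ 86400 s/day = 9.10464×10⁻⁶ m³/s
9.10464×10⁻⁶ m³/s ÷ 0.000946353 m³/qt × 3600 s/h = 34.6348 qt/h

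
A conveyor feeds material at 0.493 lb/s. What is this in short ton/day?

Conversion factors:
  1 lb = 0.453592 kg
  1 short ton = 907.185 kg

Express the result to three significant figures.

21.3 short ton/day

0.493 lb/s × 0.453592 kg/lb = 0.223621 kg/s
0.223621 kg/s ÷ 907.185 kg/short ton × 86400 s/day = 21.2976 short ton/day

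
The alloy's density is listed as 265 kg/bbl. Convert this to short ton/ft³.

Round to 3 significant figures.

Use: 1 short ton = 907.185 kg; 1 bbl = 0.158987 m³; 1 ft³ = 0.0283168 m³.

0.0520 short ton/ft³

265 kg/bbl ÷ 0.158987 m³/bbl = 1666.8 kg/m³
1666.8 kg/m³ ÷ 907.185 kg/short ton × 0.0283168 m³/ft³ = 0.0520274 short ton/ft³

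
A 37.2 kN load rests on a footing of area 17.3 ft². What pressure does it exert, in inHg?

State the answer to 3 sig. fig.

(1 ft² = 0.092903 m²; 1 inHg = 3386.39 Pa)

37.2 kN × 1000 = 37200 N
17.3 ft² × 0.092903 = 1.60722 m²
P = F / A = 37200 N / 1.60722 m² = 23145.6 Pa
23145.6 Pa ÷ (3386.39 Pa/inHg) = 6.83489 inHg

6.83 inHg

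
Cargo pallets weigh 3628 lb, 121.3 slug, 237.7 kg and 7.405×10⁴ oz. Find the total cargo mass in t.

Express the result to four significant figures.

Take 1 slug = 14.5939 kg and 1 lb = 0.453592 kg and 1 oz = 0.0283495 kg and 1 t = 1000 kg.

5.753 t

3628 lb × 0.453592 = 1645.63 kg
121.3 slug × 14.5939 = 1770.24 kg
237.7 kg (already kg)
7.405×10⁴ oz × 0.0283495 = 2099.28 kg
Combined: 1645.63 + 1770.24 + 237.7 + 2099.28 = 5752.85 kg
In t: 5752.85 / 1000 = 5.75285 t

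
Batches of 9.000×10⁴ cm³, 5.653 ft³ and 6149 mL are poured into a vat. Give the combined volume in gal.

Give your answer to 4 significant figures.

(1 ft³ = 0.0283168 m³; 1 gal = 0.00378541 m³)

67.69 gal

9.000×10⁴ cm³ × 10⁻⁶ = 0.09 m³
5.653 ft³ × 0.0283168 = 0.160075 m³
6149 mL × 10⁻⁶ = 0.006149 m³
Combined: 0.09 + 0.160075 + 0.006149 = 0.256224 m³
In gal: 0.256224 / 0.00378541 = 67.6873 gal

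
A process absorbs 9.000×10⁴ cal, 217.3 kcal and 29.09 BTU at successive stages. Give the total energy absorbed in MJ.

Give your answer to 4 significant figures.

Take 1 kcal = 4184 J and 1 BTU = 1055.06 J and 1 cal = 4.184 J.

9.000×10⁴ cal × 4.184 = 376560 J
217.3 kcal × 4184 = 909183 J
29.09 BTU × 1055.06 = 30691.7 J
Total: 376560 + 909183 + 30691.7 = 1.31643×10⁶ J
In MJ: 1.31643×10⁶ / 1000000 = 1.31643 MJ

1.316 MJ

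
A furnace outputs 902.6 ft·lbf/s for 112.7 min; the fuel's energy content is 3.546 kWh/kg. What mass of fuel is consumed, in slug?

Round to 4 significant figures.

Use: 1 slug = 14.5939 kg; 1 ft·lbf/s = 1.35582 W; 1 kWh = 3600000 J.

0.04442 slug

902.6 ft·lbf/s → 1223.76 W
112.7 min → 6762 s
E = P × t = 1223.76 × 6762 = 8.27507×10⁶ J
3.546 kWh/kg → 1.27656×10⁷ J/kg
m = E / e_s = 8.27507×10⁶ / 1.27656×10⁷ = 0.648232 kg
In slug: 0.648232 / 14.5939 = 0.044418 slug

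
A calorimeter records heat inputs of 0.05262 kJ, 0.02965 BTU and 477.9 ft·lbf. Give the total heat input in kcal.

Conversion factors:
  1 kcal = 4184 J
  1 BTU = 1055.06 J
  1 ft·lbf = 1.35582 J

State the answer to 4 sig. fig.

0.05262 kJ × 1000 = 52.62 J
0.02965 BTU × 1055.06 = 31.2825 J
477.9 ft·lbf × 1.35582 = 647.946 J
Combined: 52.62 + 31.2825 + 647.946 = 731.848 J
In kcal: 731.848 / 4184 = 0.174916 kcal

0.1749 kcal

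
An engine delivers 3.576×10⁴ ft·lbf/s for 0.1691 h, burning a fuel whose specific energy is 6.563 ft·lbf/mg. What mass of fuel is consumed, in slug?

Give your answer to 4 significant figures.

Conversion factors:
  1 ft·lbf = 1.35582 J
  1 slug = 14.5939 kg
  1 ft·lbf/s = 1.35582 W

3.576×10⁴ ft·lbf/s → 48484.1 W
0.1691 h → 608.76 s
E = P × t = 48484.1 × 608.76 = 2.95152×10⁷ J
6.563 ft·lbf/mg → 8.89825×10⁶ J/kg
m = E / e_s = 2.95152×10⁷ / 8.89825×10⁶ = 3.31697 kg
In slug: 3.31697 / 14.5939 = 0.227285 slug

0.2273 slug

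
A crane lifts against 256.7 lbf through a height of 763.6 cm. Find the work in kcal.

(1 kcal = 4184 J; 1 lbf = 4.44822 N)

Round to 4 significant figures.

256.7 lbf × 4.44822 = 1141.86 N
763.6 cm × 0.01 = 7.636 m
W = F × d = 1141.86 N × 7.636 m = 8719.24 J
8719.24 J ÷ (4184 J/kcal) = 2.08395 kcal

2.084 kcal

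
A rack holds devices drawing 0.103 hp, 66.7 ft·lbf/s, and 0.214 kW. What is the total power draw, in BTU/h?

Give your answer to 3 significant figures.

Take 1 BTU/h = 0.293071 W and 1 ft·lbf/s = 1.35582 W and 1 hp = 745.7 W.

0.103 hp × 745.7 → 76.8071 W
66.7 ft·lbf/s × 1.35582 → 90.4332 W
0.214 kW × 1000 → 214 W
Total: 76.8071 + 90.4332 + 214 = 381.24 W
In BTU/h: 381.24 / 0.293071 = 1300.85 BTU/h

1300 BTU/h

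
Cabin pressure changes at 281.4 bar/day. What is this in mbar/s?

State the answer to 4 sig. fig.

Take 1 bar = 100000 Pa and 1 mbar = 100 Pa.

3.257 mbar/s

281.4 bar/day × 100000 Pa/bar ÷ 86400 s/day = 325.694 Pa/s
325.694 Pa/s ÷ 100 Pa/mbar = 3.25694 mbar/s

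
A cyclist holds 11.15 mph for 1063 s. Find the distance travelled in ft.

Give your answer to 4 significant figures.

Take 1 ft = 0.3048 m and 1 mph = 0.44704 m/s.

11.15 mph × 0.44704 = 4.9845 m/s
d = v × t = 4.9845 m/s × 1063 s = 5298.52 m
5298.52 m ÷ (0.3048 m/ft) = 17383.6 ft

1.738×10⁴ ft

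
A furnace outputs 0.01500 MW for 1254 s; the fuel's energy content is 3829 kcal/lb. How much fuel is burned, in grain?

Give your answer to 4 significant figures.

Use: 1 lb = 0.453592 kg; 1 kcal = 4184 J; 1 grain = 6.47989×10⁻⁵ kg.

0.01500 MW → 15000 W
E = P × t = 15000 × 1254 = 1.881×10⁷ J
3829 kcal/lb → 3.53193×10⁷ J/kg
m = E / e_s = 1.881×10⁷ / 3.53193×10⁷ = 0.53257 kg
In grain: 0.53257 / 6.47989×10⁻⁵ = 8218.81 grain

8219 grain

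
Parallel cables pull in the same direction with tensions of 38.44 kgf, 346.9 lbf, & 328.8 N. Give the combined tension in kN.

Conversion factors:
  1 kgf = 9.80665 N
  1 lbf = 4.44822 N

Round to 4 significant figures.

38.44 kgf × 9.80665 = 376.968 N
346.9 lbf × 4.44822 = 1543.09 N
328.8 N (already N)
Total: 376.968 + 1543.09 + 328.8 = 2248.86 N
In kN: 2248.86 / 1000 = 2.24886 kN

2.249 kN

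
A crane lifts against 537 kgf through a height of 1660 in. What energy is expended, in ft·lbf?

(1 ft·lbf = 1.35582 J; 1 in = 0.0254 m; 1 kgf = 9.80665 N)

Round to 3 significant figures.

1.64×10⁵ ft·lbf

537 kgf × 9.80665 → 5266.17 N
1660 in × 0.0254 → 42.164 m
W = F × d = 5266.17 N × 42.164 m = 222043 J
222043 J ÷ (1.35582 J/ft·lbf) = 163770 ft·lbf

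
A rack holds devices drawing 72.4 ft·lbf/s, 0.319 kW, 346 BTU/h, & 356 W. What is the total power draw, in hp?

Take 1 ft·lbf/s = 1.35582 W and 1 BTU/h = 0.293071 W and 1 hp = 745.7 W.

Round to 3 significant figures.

1.17 hp

72.4 ft·lbf/s × 1.35582 = 98.1614 W
0.319 kW × 1000 = 319 W
346 BTU/h × 0.293071 = 101.403 W
356 W (already W)
Total: 98.1614 + 319 + 101.403 + 356 = 874.564 W
In hp: 874.564 / 745.7 = 1.17281 hp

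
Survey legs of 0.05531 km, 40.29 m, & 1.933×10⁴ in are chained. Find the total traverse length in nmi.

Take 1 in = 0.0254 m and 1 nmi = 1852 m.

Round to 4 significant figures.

0.05531 km × 1000 = 55.31 m
40.29 m (already m)
1.933×10⁴ in × 0.0254 = 490.982 m
Sum: 55.31 + 40.29 + 490.982 = 586.582 m
In nmi: 586.582 / 1852 = 0.316729 nmi

0.3167 nmi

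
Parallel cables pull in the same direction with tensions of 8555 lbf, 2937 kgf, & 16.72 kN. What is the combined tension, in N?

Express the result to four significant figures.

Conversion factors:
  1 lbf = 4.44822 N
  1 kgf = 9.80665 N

8555 lbf × 4.44822 = 38054.5 N
2937 kgf × 9.80665 = 28802.1 N
16.72 kN × 1000 = 16720 N
Sum: 38054.5 + 28802.1 + 16720 = 83576.6 N

8.358×10⁴ N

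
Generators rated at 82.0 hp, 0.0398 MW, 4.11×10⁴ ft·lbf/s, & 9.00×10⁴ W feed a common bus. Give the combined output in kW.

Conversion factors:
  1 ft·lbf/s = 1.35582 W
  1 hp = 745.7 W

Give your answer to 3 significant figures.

247 kW

82.0 hp × 745.7 = 61147.4 W
0.0398 MW × 1000000 = 39800 W
4.11×10⁴ ft·lbf/s × 1.35582 = 55724.2 W
9.00×10⁴ W (already W)
Combined: 61147.4 + 39800 + 55724.2 + 90000 = 246672 W
In kW: 246672 / 1000 = 246.672 kW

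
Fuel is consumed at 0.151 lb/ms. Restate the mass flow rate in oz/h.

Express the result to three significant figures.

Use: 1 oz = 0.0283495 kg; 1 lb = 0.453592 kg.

8.70×10⁶ oz/h

0.151 lb/ms × 0.453592 kg/lb ÷ 0.001 s/ms = 68.4924 kg/s
68.4924 kg/s ÷ 0.0283495 kg/oz × 3600 s/h = 8.6976×10⁶ oz/h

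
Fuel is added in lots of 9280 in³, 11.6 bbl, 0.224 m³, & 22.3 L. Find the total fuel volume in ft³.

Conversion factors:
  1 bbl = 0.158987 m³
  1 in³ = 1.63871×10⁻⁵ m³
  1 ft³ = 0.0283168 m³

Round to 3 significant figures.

9280 in³ × 1.63871×10⁻⁵ = 0.152072 m³
11.6 bbl × 0.158987 = 1.84425 m³
0.224 m³ (already m³)
22.3 L × 0.001 = 0.0223 m³
Combined: 0.152072 + 1.84425 + 0.224 + 0.0223 = 2.24262 m³
In ft³: 2.24262 / 0.0283168 = 79.1975 ft³

79.2 ft³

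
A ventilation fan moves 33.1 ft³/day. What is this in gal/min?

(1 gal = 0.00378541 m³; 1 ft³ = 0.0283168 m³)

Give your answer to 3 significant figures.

33.1 ft³/day × 0.0283168 m³/ft³ ÷ 86400 s/day = 1.08482×10⁻⁵ m³/s
1.08482×10⁻⁵ m³/s ÷ 0.00378541 m³/gal × 60 s/min = 0.171948 gal/min

0.172 gal/min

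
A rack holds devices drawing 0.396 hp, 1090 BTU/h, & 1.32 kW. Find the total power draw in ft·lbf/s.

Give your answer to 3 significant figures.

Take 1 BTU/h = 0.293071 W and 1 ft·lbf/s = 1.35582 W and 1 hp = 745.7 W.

1430 ft·lbf/s

0.396 hp × 745.7 = 295.297 W
1090 BTU/h × 0.293071 = 319.447 W
1.32 kW × 1000 = 1320 W
Sum: 295.297 + 319.447 + 1320 = 1934.74 W
In ft·lbf/s: 1934.74 / 1.35582 = 1426.99 ft·lbf/s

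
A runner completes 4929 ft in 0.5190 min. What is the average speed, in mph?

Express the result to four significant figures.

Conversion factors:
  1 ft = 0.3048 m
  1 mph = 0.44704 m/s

107.9 mph

4929 ft × 0.3048 → 1502.36 m
0.5190 min × 60 → 31.14 s
v = d / t = 1502.36 m / 31.14 s = 48.2453 m/s
48.2453 m/s ÷ (0.44704 m/s/mph) = 107.922 mph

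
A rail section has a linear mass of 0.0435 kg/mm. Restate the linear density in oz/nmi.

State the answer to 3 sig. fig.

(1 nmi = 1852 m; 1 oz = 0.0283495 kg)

2.84×10⁶ oz/nmi

0.0435 kg/mm ÷ 0.001 m/mm = 43.5 kg/m
43.5 kg/m ÷ 0.0283495 kg/oz × 1852 m/nmi = 2.84174×10⁶ oz/nmi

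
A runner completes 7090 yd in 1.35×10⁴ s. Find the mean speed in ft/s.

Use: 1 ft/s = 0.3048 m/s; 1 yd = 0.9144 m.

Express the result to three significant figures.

7090 yd × 0.9144 → 6483.1 m
v = d / t = 6483.1 m / 13500 s = 0.48023 m/s
0.48023 m/s ÷ (0.3048 m/s/ft/s) = 1.57556 ft/s

1.58 ft/s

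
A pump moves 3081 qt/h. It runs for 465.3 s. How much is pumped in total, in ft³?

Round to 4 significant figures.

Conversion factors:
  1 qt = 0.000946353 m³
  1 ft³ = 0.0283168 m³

3081 qt/h → 8.0992×10⁻⁴ m³/s
V = Q × t = 8.0992×10⁻⁴ × 465.3 = 0.376856 m³
In ft³: 0.376856 / 0.0283168 = 13.3086 ft³

13.31 ft³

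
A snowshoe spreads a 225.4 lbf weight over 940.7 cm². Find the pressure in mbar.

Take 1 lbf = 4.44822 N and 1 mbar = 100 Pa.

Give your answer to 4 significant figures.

225.4 lbf × 4.44822 → 1002.63 N
940.7 cm² × 0.0001 → 0.09407 m²
P = F / A = 1002.63 N / 0.09407 m² = 10658.3 Pa
10658.3 Pa ÷ (100 Pa/mbar) = 106.583 mbar

106.6 mbar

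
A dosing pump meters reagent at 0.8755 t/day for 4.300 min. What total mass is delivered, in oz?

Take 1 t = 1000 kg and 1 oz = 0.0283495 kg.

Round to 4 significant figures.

92.22 oz

0.8755 t/day → 0.0101331 kg/s
4.300 min → 258 s
m = ṁ × t = 0.0101331 × 258 = 2.61434 kg
In oz: 2.61434 / 0.0283495 = 92.2182 oz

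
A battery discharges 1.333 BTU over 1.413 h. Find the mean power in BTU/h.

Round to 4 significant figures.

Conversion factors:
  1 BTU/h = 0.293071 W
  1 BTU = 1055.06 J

1.333 BTU × 1055.06 = 1406.39 J
1.413 h × 3600 = 5086.8 s
P = E / t = 1406.39 J / 5086.8 s = 0.276478 W
0.276478 W ÷ (0.293071 W/BTU/h) = 0.943382 BTU/h

0.9434 BTU/h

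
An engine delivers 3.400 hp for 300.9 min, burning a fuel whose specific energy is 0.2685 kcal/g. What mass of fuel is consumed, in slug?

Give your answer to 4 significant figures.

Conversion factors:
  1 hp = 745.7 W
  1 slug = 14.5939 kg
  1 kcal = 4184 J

2.792 slug

3.400 hp → 2535.38 W
300.9 min → 18054 s
E = P × t = 2535.38 × 18054 = 4.57738×10⁷ J
0.2685 kcal/g → 1.1234×10⁶ J/kg
m = E / e_s = 4.57738×10⁷ / 1.1234×10⁶ = 40.7458 kg
In slug: 40.7458 / 14.5939 = 2.79197 slug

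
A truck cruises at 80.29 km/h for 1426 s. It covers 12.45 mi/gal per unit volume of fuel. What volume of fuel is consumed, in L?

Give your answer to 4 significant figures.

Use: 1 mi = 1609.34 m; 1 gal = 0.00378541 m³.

80.29 km/h → 22.3028 m/s
d = v × t = 22.3028 × 1426 = 31803.8 m
12.45 mi/gal → 5.29303×10⁶ m/m³
V = d / (distance per unit fuel) = 31803.8 / 5.29303×10⁶ = 0.00600862 m³
In L: 0.00600862 / 0.001 = 6.00862 L

6.009 L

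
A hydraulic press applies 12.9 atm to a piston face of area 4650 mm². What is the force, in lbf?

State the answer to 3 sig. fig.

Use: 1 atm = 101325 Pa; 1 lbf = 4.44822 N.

1370 lbf

12.9 atm × 101325 = 1.30709×10⁶ Pa
4650 mm² × 10⁻⁶ = 0.00465 m²
F = P × A = 1.30709×10⁶ Pa × 0.00465 m² = 6077.97 N
6077.97 N ÷ (4.44822 N/lbf) = 1366.38 lbf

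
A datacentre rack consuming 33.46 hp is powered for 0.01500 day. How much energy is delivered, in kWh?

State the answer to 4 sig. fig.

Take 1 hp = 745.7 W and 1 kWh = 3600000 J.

8.982 kWh

33.46 hp × 745.7 → 24951.1 W
0.01500 day × 86400 → 1296 s
E = P × t = 24951.1 W × 1296 s = 3.23366×10⁷ J
3.23366×10⁷ J ÷ (3600000 J/kWh) = 8.98239 kWh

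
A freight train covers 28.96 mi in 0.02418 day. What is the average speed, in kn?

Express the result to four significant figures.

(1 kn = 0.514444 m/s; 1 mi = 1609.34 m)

43.36 kn

28.96 mi × 1609.34 = 46606.5 m
0.02418 day × 86400 = 2089.15 s
v = d / t = 46606.5 m / 2089.15 s = 22.3088 m/s
22.3088 m/s ÷ (0.514444 m/s/kn) = 43.3649 kn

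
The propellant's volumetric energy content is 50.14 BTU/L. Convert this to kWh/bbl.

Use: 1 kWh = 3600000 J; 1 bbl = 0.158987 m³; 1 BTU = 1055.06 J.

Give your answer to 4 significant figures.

2.336 kWh/bbl

50.14 BTU/L × 1055.06 J/BTU ÷ 0.001 m³/L = 5.29007×10⁷ J/m³
5.29007×10⁷ J/m³ ÷ 3600000 J/kWh × 0.158987 m³/bbl = 2.33626 kWh/bbl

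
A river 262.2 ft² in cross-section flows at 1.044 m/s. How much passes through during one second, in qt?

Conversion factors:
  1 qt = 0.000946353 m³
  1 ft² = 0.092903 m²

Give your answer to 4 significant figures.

262.2 ft² × 0.092903 → 24.3592 m²
V = v × A × t = 1.044 m/s × 24.3592 m² × 1 s = 25.431 m³
25.431 m³ ÷ (0.000946353 m³/qt) = 26872.6 qt

2.687×10⁴ qt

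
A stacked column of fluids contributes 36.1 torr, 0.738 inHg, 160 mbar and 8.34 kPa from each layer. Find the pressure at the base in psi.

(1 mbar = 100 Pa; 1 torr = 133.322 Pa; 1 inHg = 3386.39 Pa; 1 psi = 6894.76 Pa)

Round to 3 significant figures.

36.1 torr × 133.322 = 4812.92 Pa
0.738 inHg × 3386.39 = 2499.16 Pa
160 mbar × 100 = 16000 Pa
8.34 kPa × 1000 = 8340 Pa
Total: 4812.92 + 2499.16 + 16000 + 8340 = 31652.1 Pa
In psi: 31652.1 / 6894.76 = 4.59075 psi

4.59 psi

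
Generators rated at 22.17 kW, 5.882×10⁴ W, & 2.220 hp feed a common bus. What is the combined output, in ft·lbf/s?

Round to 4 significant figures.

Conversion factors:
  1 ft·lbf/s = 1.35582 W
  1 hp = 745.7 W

6.096×10⁴ ft·lbf/s

22.17 kW × 1000 = 22170 W
5.882×10⁴ W (already W)
2.220 hp × 745.7 = 1655.45 W
Combined: 22170 + 58820 + 1655.45 = 82645.4 W
In ft·lbf/s: 82645.4 / 1.35582 = 60956 ft·lbf/s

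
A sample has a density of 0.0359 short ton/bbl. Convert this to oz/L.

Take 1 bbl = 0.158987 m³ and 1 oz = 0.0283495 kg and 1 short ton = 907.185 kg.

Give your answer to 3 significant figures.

7.23 oz/L

0.0359 short ton/bbl × 907.185 kg/short ton ÷ 0.158987 m³/bbl = 204.847 kg/m³
204.847 kg/m³ ÷ 0.0283495 kg/oz × 0.001 m³/L = 7.22577 oz/L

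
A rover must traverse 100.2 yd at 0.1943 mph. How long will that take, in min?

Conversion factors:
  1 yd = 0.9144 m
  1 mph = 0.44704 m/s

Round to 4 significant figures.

17.58 min

100.2 yd × 0.9144 → 91.6229 m
0.1943 mph × 0.44704 → 0.0868599 m/s
t = d / v = 91.6229 m / 0.0868599 m/s = 1054.84 s
1054.84 s ÷ (60 s/min) = 17.5807 min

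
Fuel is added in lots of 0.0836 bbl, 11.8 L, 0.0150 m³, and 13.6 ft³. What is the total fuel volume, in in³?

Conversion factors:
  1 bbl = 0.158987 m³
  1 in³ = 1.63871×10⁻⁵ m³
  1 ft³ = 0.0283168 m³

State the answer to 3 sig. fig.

2.59×10⁴ in³

0.0836 bbl × 0.158987 → 0.0132913 m³
11.8 L × 0.001 → 0.0118 m³
0.0150 m³ (already m³)
13.6 ft³ × 0.0283168 → 0.385108 m³
Total: 0.0132913 + 0.0118 + 0.015 + 0.385108 = 0.425199 m³
In in³: 0.425199 / 1.63871×10⁻⁵ = 25947.2 in³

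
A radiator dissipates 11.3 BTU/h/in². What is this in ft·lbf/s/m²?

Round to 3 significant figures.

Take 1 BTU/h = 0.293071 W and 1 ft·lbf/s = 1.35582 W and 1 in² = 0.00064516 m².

11.3 BTU/h/in² × 0.293071 W/BTU/h ÷ 0.00064516 m²/in² = 5133.15 W/m²
5133.15 W/m² ÷ 1.35582 W/ft·lbf/s = 3786.01 ft·lbf/s/m²

3790 ft·lbf/s/m²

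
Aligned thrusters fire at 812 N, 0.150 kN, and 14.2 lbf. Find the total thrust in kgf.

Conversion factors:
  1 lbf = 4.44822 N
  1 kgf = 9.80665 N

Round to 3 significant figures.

105 kgf

812 N (already N)
0.150 kN × 1000 = 150 N
14.2 lbf × 4.44822 = 63.1647 N
Combined: 812 + 150 + 63.1647 = 1025.16 N
In kgf: 1025.16 / 9.80665 = 104.537 kgf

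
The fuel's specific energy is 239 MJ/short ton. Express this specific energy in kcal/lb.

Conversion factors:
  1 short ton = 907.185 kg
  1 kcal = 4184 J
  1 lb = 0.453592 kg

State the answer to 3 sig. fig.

28.6 kcal/lb

239 MJ/short ton × 1000000 J/MJ ÷ 907.185 kg/short ton = 263452 J/kg
263452 J/kg ÷ 4184 J/kcal × 0.453592 kg/lb = 28.5611 kcal/lb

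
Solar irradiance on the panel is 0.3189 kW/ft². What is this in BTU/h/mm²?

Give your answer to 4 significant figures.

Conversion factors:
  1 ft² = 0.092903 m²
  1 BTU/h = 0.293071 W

0.3189 kW/ft² × 1000 W/kW ÷ 0.092903 m²/ft² = 3432.61 W/m²
3432.61 W/m² ÷ 0.293071 W/BTU/h × 10⁻⁶ m²/mm² = 0.0117126 BTU/h/mm²

0.01171 BTU/h/mm²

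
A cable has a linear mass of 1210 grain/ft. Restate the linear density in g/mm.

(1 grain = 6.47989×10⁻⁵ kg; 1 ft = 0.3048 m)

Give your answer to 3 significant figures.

1210 grain/ft × 6.47989×10⁻⁵ kg/grain ÷ 0.3048 m/ft = 0.25724 kg/m
0.25724 kg/m ÷ 0.001 kg/g × 0.001 m/mm = 0.25724 g/mm

0.257 g/mm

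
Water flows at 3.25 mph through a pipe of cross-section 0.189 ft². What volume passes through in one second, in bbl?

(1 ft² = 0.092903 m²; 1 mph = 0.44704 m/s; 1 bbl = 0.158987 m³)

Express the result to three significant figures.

3.25 mph × 0.44704 → 1.45288 m/s
0.189 ft² × 0.092903 → 0.0175587 m²
V = v × A × t = 1.45288 m/s × 0.0175587 m² × 1 s = 0.0255107 m³
0.0255107 m³ ÷ (0.158987 m³/bbl) = 0.160458 bbl

0.160 bbl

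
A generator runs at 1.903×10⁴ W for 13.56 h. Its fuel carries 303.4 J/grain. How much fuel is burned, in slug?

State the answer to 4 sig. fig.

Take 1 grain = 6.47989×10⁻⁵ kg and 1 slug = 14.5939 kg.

13.60 slug

13.56 h → 48816 s
E = P × t = 19030 × 48816 = 9.28968×10⁸ J
303.4 J/grain → 4.68218×10⁶ J/kg
m = E / e_s = 9.28968×10⁸ / 4.68218×10⁶ = 198.405 kg
In slug: 198.405 / 14.5939 = 13.5951 slug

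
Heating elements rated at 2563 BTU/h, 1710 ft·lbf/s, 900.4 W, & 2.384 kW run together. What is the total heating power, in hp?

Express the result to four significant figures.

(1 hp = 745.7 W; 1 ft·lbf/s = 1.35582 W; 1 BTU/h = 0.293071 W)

2563 BTU/h × 0.293071 → 751.141 W
1710 ft·lbf/s × 1.35582 → 2318.45 W
900.4 W (already W)
2.384 kW × 1000 → 2384 W
Sum: 751.141 + 2318.45 + 900.4 + 2384 = 6353.99 W
In hp: 6353.99 / 745.7 = 8.52084 hp

8.521 hp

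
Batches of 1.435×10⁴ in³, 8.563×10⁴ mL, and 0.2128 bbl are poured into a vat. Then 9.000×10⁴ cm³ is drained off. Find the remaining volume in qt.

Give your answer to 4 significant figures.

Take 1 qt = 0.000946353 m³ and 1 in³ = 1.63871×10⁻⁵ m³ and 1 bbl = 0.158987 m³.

279.6 qt

1.435×10⁴ in³ × 1.63871×10⁻⁵ → 0.235155 m³
8.563×10⁴ mL × 10⁻⁶ → 0.08563 m³
0.2128 bbl × 0.158987 → 0.0338324 m³
9.000×10⁴ cm³ × 10⁻⁶ → 0.09 m³
Sum: 0.235155 + 0.08563 + 0.0338324 − 0.09 = 0.264617 m³
In qt: 0.264617 / 0.000946353 = 279.618 qt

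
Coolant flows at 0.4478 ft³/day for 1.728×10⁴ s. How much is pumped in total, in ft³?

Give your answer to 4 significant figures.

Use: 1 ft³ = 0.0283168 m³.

0.08956 ft³

0.4478 ft³/day → 1.46762×10⁻⁷ m³/s
V = Q × t = 1.46762×10⁻⁷ × 17280 = 0.00253605 m³
In ft³: 0.00253605 / 0.0283168 = 0.0895599 ft³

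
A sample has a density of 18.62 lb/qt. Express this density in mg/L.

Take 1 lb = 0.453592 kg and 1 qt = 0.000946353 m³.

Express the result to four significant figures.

8.925×10⁶ mg/L

18.62 lb/qt × 0.453592 kg/lb ÷ 0.000946353 m³/qt = 8924.66 kg/m³
8924.66 kg/m³ ÷ 10⁻⁶ kg/mg × 0.001 m³/L = 8.92466×10⁶ mg/L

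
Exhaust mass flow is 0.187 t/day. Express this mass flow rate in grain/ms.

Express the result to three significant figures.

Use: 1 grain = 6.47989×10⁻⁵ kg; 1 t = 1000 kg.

0.187 t/day × 1000 kg/t ÷ 86400 s/day = 0.00216435 kg/s
0.00216435 kg/s ÷ 6.47989×10⁻⁵ kg/grain × 0.001 s/ms = 0.033401 grain/ms

0.0334 grain/ms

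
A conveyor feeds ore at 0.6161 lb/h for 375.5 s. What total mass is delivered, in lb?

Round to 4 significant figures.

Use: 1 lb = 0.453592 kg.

0.06426 lb

0.6161 lb/h → 7.76272×10⁻⁵ kg/s
m = ṁ × t = 7.76272×10⁻⁵ × 375.5 = 0.029149 kg
In lb: 0.029149 / 0.453592 = 0.0642626 lb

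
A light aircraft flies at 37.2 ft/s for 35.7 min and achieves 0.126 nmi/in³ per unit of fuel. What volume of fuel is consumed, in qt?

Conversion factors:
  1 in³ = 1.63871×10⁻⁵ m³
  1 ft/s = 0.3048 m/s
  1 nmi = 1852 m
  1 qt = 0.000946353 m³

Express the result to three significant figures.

37.2 ft/s → 11.3386 m/s
35.7 min → 2142 s
d = v × t = 11.3386 × 2142 = 24287.3 m
0.126 nmi/in³ → 1.424×10⁷ m/m³
V = d / (distance per unit fuel) = 24287.3 / 1.424×10⁷ = 0.00170557 m³
In qt: 0.00170557 / 0.000946353 = 1.80226 qt

1.80 qt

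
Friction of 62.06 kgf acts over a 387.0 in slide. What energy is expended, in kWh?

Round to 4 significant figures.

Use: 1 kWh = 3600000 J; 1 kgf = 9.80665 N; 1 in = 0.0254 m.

0.001662 kWh

62.06 kgf × 9.80665 = 608.601 N
387.0 in × 0.0254 = 9.8298 m
W = F × d = 608.601 N × 9.8298 m = 5982.43 J
5982.43 J ÷ (3600000 J/kWh) = 0.00166179 kWh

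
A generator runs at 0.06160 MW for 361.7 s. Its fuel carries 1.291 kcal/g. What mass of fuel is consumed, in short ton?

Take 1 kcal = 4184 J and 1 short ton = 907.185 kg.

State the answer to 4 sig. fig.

0.06160 MW → 61600 W
E = P × t = 61600 × 361.7 = 2.22807×10⁷ J
1.291 kcal/g → 5.40154×10⁶ J/kg
m = E / e_s = 2.22807×10⁷ / 5.40154×10⁶ = 4.12488 kg
In short ton: 4.12488 / 907.185 = 0.0045469 short ton

0.004547 short ton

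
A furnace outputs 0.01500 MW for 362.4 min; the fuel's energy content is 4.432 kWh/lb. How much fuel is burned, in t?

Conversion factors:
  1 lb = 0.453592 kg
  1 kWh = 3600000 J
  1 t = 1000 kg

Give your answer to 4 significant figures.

0.009272 t

0.01500 MW → 15000 W
362.4 min → 21744 s
E = P × t = 15000 × 21744 = 3.2616×10⁸ J
4.432 kWh/lb → 3.51752×10⁷ J/kg
m = E / e_s = 3.2616×10⁸ / 3.51752×10⁷ = 9.27244 kg
In t: 9.27244 / 1000 = 0.00927244 t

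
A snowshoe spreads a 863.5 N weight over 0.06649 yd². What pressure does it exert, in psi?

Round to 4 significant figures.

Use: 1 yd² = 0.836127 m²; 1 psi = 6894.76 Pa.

0.06649 yd² × 0.836127 = 0.0555941 m²
P = F / A = 863.5 N / 0.0555941 m² = 15532.2 Pa
15532.2 Pa ÷ (6894.76 Pa/psi) = 2.25275 psi

2.253 psi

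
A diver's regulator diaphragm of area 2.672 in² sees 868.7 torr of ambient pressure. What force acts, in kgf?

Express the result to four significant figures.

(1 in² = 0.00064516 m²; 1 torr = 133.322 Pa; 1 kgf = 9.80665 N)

20.36 kgf

868.7 torr × 133.322 → 115817 Pa
2.672 in² × 0.00064516 → 0.00172387 m²
F = P × A = 115817 Pa × 0.00172387 m² = 199.653 N
199.653 N ÷ (9.80665 N/kgf) = 20.3589 kgf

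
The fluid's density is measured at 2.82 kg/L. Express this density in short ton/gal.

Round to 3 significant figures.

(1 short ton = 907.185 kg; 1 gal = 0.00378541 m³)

0.0118 short ton/gal

2.82 kg/L ÷ 0.001 m³/L = 2820 kg/m³
2820 kg/m³ ÷ 907.185 kg/short ton × 0.00378541 m³/gal = 0.011767 short ton/gal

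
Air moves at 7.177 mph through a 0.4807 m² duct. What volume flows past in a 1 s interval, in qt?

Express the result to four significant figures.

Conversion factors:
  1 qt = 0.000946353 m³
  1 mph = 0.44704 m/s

7.177 mph × 0.44704 = 3.20841 m/s
V = v × A × t = 3.20841 m/s × 0.4807 m² × 1 s = 1.54228 m³
1.54228 m³ ÷ (0.000946353 m³/qt) = 1629.71 qt

1630 qt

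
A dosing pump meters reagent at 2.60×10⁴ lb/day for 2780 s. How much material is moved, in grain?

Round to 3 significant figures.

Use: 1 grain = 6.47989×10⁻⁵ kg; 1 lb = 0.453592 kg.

2.60×10⁴ lb/day → 0.136498 kg/s
m = ṁ × t = 0.136498 × 2780 = 379.464 kg
In grain: 379.464 / 6.47989×10⁻⁵ = 5.85603×10⁶ grain

5.86×10⁶ grain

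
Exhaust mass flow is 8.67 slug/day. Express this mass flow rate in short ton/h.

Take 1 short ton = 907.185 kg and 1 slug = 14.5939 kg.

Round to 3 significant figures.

0.00581 short ton/h

8.67 slug/day × 14.5939 kg/slug ÷ 86400 s/day = 0.00146446 kg/s
0.00146446 kg/s ÷ 907.185 kg/short ton × 3600 s/h = 0.00581145 short ton/h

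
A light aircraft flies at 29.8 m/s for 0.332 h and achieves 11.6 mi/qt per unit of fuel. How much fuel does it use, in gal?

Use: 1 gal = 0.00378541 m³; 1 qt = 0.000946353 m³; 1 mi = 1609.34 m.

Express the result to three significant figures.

0.332 h → 1195.2 s
d = v × t = 29.8 × 1195.2 = 35617 m
11.6 mi/qt → 1.97266×10⁷ m/m³
V = d / (distance per unit fuel) = 35617 / 1.97266×10⁷ = 0.00180553 m³
In gal: 0.00180553 / 0.00378541 = 0.476971 gal

0.477 gal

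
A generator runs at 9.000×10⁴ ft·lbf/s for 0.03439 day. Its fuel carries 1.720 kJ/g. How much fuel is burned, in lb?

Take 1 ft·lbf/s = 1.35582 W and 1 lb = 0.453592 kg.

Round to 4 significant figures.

464.7 lb

9.000×10⁴ ft·lbf/s → 122024 W
0.03439 day → 2971.3 s
E = P × t = 122024 × 2971.3 = 3.6257×10⁸ J
1.720 kJ/g → 1.72×10⁶ J/kg
m = E / e_s = 3.6257×10⁸ / 1.72×10⁶ = 210.797 kg
In lb: 210.797 / 0.453592 = 464.728 lb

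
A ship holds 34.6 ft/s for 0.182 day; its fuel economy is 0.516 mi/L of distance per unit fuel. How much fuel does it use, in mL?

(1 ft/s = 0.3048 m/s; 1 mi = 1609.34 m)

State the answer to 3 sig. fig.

34.6 ft/s → 10.5461 m/s
0.182 day → 15724.8 s
d = v × t = 10.5461 × 15724.8 = 165835 m
0.516 mi/L → 830419 m/m³
V = d / (distance per unit fuel) = 165835 / 830419 = 0.1997 m³
In mL: 0.1997 / 10⁻⁶ = 199700 mL

2.00×10⁵ mL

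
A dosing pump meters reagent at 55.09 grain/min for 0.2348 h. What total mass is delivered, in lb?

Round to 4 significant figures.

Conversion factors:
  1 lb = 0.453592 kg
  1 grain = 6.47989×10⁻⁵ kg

0.1109 lb

55.09 grain/min → 5.94962×10⁻⁵ kg/s
0.2348 h → 845.28 s
m = ṁ × t = 5.94962×10⁻⁵ × 845.28 = 0.0502909 kg
In lb: 0.0502909 / 0.453592 = 0.110873 lb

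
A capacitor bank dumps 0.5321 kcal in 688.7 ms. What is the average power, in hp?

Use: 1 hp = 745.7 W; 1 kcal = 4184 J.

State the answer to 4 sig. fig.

4.335 hp

0.5321 kcal × 4184 → 2226.31 J
688.7 ms × 0.001 → 0.6887 s
P = E / t = 2226.31 J / 0.6887 s = 3232.63 W
3232.63 W ÷ (745.7 W/hp) = 4.33503 hp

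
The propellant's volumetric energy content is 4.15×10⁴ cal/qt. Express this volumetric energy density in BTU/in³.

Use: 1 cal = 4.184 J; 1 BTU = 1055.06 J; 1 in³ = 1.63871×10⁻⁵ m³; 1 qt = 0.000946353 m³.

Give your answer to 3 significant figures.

4.15×10⁴ cal/qt × 4.184 J/cal ÷ 0.000946353 m³/qt = 1.83479×10⁸ J/m³
1.83479×10⁸ J/m³ ÷ 1055.06 J/BTU × 1.63871×10⁻⁵ m³/in³ = 2.84978 BTU/in³

2.85 BTU/in³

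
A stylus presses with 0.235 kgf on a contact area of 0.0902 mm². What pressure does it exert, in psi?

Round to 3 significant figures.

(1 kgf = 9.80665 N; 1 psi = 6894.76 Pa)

0.235 kgf × 9.80665 → 2.30456 N
0.0902 mm² × 10⁻⁶ → 9.02×10⁻⁸ m²
P = F / A = 2.30456 N / 9.02×10⁻⁸ m² = 2.55494×10⁷ Pa
2.55494×10⁷ Pa ÷ (6894.76 Pa/psi) = 3705.63 psi

3710 psi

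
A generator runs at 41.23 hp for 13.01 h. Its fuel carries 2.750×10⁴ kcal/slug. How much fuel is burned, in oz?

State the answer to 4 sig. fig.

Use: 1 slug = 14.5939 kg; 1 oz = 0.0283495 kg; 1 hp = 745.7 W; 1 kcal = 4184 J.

41.23 hp → 30745.2 W
13.01 h → 46836 s
E = P × t = 30745.2 × 46836 = 1.43998×10⁹ J
2.750×10⁴ kcal/slug → 7.88412×10⁶ J/kg
m = E / e_s = 1.43998×10⁹ / 7.88412×10⁶ = 182.643 kg
In oz: 182.643 / 0.0283495 = 6442.55 oz

6443 oz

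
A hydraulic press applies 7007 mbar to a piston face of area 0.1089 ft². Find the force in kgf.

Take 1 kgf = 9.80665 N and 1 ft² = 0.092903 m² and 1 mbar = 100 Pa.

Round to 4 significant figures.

722.9 kgf

7007 mbar × 100 → 700700 Pa
0.1089 ft² × 0.092903 → 0.0101171 m²
F = P × A = 700700 Pa × 0.0101171 m² = 7089.05 N
7089.05 N ÷ (9.80665 N/kgf) = 722.882 kgf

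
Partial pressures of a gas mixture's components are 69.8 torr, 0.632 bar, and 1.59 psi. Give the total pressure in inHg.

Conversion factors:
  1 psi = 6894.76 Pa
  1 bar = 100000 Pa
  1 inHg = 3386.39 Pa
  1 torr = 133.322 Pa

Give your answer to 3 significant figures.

24.6 inHg

69.8 torr × 133.322 → 9305.88 Pa
0.632 bar × 100000 → 63200 Pa
1.59 psi × 6894.76 → 10962.7 Pa
Sum: 9305.88 + 63200 + 10962.7 = 83468.6 Pa
In inHg: 83468.6 / 3386.39 = 24.6483 inHg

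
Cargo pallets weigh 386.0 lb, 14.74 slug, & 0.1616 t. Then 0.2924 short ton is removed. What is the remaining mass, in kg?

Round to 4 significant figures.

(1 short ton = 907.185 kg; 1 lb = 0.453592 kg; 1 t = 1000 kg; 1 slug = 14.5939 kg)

286.5 kg

386.0 lb × 0.453592 = 175.087 kg
14.74 slug × 14.5939 = 215.114 kg
0.1616 t × 1000 = 161.6 kg
0.2924 short ton × 907.185 = 265.261 kg
Result: 175.087 + 215.114 + 161.6 − 265.261 = 286.54 kg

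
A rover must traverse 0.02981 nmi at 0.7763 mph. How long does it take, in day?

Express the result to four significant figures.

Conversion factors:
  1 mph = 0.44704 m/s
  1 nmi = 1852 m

0.02981 nmi × 1852 = 55.2081 m
0.7763 mph × 0.44704 = 0.347037 m/s
t = d / v = 55.2081 m / 0.347037 m/s = 159.084 s
159.084 s ÷ (86400 s/day) = 0.00184125 day

0.001841 day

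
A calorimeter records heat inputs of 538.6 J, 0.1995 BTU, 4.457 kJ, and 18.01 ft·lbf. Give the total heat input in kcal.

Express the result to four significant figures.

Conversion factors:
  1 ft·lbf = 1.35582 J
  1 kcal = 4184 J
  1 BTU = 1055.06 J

538.6 J (already J)
0.1995 BTU × 1055.06 = 210.484 J
4.457 kJ × 1000 = 4457 J
18.01 ft·lbf × 1.35582 = 24.4183 J
Total: 538.6 + 210.484 + 4457 + 24.4183 = 5230.5 J
In kcal: 5230.5 / 4184 = 1.25012 kcal

1.250 kcal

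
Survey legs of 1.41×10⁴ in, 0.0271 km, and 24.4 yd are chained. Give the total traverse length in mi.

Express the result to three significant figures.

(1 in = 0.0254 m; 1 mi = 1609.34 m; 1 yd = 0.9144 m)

0.253 mi

1.41×10⁴ in × 0.0254 = 358.14 m
0.0271 km × 1000 = 27.1 m
24.4 yd × 0.9144 = 22.3114 m
Sum: 358.14 + 27.1 + 22.3114 = 407.551 m
In mi: 407.551 / 1609.34 = 0.253241 mi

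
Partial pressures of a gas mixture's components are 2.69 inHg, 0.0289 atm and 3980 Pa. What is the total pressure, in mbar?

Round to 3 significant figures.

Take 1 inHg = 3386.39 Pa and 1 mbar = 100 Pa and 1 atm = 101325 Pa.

2.69 inHg × 3386.39 = 9109.39 Pa
0.0289 atm × 101325 = 2928.29 Pa
3980 Pa (already Pa)
Sum: 9109.39 + 2928.29 + 3980 = 16017.7 Pa
In mbar: 16017.7 / 100 = 160.177 mbar

160 mbar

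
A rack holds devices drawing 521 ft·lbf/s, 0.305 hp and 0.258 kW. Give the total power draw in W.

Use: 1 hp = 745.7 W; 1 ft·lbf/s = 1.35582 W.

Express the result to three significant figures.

1190 W

521 ft·lbf/s × 1.35582 = 706.382 W
0.305 hp × 745.7 = 227.438 W
0.258 kW × 1000 = 258 W
Combined: 706.382 + 227.438 + 258 = 1191.82 W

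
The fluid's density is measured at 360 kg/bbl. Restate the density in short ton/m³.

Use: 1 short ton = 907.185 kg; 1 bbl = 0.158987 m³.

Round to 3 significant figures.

360 kg/bbl ÷ 0.158987 m³/bbl = 2264.34 kg/m³
2264.34 kg/m³ ÷ 907.185 kg/short ton = 2.49601 short ton/m³

2.50 short ton/m³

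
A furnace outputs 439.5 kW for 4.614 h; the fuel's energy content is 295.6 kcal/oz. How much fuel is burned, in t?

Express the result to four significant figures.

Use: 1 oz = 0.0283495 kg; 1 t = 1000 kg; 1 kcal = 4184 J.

439.5 kW → 439500 W
4.614 h → 16610.4 s
E = P × t = 439500 × 16610.4 = 7.30027×10⁹ J
295.6 kcal/oz → 4.36265×10⁷ J/kg
m = E / e_s = 7.30027×10⁹ / 4.36265×10⁷ = 167.336 kg
In t: 167.336 / 1000 = 0.167336 t

0.1673 t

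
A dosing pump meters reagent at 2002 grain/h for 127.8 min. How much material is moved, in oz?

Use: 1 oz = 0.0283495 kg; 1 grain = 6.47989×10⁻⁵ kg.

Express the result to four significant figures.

9.747 oz

2002 grain/h → 3.60354×10⁻⁵ kg/s
127.8 min → 7668 s
m = ṁ × t = 3.60354×10⁻⁵ × 7668 = 0.276319 kg
In oz: 0.276319 / 0.0283495 = 9.74687 oz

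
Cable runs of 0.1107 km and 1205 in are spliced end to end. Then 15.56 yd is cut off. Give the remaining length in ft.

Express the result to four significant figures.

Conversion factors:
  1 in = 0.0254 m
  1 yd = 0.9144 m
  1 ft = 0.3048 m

0.1107 km × 1000 = 110.7 m
1205 in × 0.0254 = 30.607 m
15.56 yd × 0.9144 = 14.2281 m
Sum: 110.7 + 30.607 − 14.2281 = 127.079 m
In ft: 127.079 / 0.3048 = 416.926 ft

416.9 ft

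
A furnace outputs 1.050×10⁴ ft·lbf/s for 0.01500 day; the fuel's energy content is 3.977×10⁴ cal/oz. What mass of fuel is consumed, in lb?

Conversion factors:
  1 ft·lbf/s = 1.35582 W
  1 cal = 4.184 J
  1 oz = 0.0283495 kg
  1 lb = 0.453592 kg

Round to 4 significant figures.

6.930 lb

1.050×10⁴ ft·lbf/s → 14236.1 W
0.01500 day → 1296 s
E = P × t = 14236.1 × 1296 = 1.845×10⁷ J
3.977×10⁴ cal/oz → 5.86951×10⁶ J/kg
m = E / e_s = 1.845×10⁷ / 5.86951×10⁶ = 3.14336 kg
In lb: 3.14336 / 0.453592 = 6.92993 lb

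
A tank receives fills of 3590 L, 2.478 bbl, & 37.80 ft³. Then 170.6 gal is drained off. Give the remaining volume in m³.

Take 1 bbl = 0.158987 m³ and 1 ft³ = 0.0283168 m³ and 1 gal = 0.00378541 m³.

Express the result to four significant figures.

3590 L × 0.001 → 3.59 m³
2.478 bbl × 0.158987 → 0.39397 m³
37.80 ft³ × 0.0283168 → 1.07038 m³
170.6 gal × 0.00378541 → 0.645791 m³
Sum: 3.59 + 0.39397 + 1.07038 − 0.645791 = 4.40856 m³

4.409 m³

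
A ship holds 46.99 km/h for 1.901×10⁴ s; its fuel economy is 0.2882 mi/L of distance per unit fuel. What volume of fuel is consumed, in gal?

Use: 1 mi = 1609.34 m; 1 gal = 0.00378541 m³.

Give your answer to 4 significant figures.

141.3 gal

46.99 km/h → 13.0528 m/s
d = v × t = 13.0528 × 19010 = 248134 m
0.2882 mi/L → 463812 m/m³
V = d / (distance per unit fuel) = 248134 / 463812 = 0.534988 m³
In gal: 0.534988 / 0.00378541 = 141.329 gal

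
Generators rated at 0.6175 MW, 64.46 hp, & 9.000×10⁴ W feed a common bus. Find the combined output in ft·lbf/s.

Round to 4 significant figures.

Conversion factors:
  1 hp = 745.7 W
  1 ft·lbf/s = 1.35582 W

0.6175 MW × 1000000 → 617500 W
64.46 hp × 745.7 → 48067.8 W
9.000×10⁴ W (already W)
Sum: 617500 + 48067.8 + 90000 = 755568 W
In ft·lbf/s: 755568 / 1.35582 = 557278 ft·lbf/s

5.573×10⁵ ft·lbf/s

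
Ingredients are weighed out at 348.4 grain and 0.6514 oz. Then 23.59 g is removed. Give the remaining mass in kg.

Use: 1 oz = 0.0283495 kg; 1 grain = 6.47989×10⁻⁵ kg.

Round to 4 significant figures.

0.01745 kg

348.4 grain × 6.47989×10⁻⁵ = 0.0225759 kg
0.6514 oz × 0.0283495 = 0.0184669 kg
23.59 g × 0.001 = 0.02359 kg
Sum: 0.0225759 + 0.0184669 − 0.02359 = 0.0174528 kg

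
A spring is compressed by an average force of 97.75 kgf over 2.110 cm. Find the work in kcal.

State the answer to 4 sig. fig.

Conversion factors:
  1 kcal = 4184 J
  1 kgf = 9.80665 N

0.004834 kcal

97.75 kgf × 9.80665 = 958.6 N
2.110 cm × 0.01 = 0.0211 m
W = F × d = 958.6 N × 0.0211 m = 20.2265 J
20.2265 J ÷ (4184 J/kcal) = 0.00483425 kcal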